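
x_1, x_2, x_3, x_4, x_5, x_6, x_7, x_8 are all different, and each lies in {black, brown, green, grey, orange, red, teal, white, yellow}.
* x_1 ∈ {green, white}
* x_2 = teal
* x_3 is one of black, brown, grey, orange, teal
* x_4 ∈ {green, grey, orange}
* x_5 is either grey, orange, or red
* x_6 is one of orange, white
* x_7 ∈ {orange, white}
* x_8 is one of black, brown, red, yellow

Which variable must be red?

x_2 has just one choice, so x_2 = teal. Eliminate teal elsewhere: x_3.
The 2 variables x_6 and x_7 are confined to {orange, white}, which locks those values in; drop them from x_1, x_3, x_4, x_5.
x_1 must be green (only option left). Remove green from x_4.
x_4 must be grey (only option left). So x_3, x_5 can't be grey.
So red goes to x_5.

x_5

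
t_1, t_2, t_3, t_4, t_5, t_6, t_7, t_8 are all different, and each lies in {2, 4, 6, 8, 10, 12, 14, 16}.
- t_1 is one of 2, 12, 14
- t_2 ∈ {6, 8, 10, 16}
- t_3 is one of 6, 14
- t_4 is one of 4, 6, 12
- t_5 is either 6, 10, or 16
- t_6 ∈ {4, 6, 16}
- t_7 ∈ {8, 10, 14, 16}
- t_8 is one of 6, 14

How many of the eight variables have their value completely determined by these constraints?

3

The 8 variables draw from only 8 values {2, 4, 6, 8, 10, 12, 14, 16}, so each is used; only t_1 can be 2, hence t_1 = 2.
The 7 still-open variables together cover exactly {4, 6, 8, 10, 12, 14, 16} — 7 values for 7 variables — and 12 appears only in t_4's list, so t_4 = 12.
The 6 still-open variables together cover exactly {4, 6, 8, 10, 14, 16} — 6 values for 6 variables — and 4 appears only in t_6's list, so t_6 = 4.
t_3 and t_8 between them cover only {6, 14} — a naked pair. Remove those values from t_2, t_5, t_7.
Determined: t_1=2, t_4=12, t_6=4. The other variables each still have more than one consistent value. That makes 3.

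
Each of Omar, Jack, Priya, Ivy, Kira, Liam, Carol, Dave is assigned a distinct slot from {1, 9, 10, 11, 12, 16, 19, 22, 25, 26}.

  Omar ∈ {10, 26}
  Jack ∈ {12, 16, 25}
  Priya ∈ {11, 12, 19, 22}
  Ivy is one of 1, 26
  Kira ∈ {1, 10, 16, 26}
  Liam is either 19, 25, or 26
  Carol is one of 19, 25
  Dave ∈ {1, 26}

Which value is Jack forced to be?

12

The 2 variables Ivy and Dave are confined to {1, 26}, which locks those values in; drop them from Omar, Kira, Liam.
Omar must be 10 (only option left). So Kira can't be 10.
That leaves Kira = 16. So Jack can't be 16.
Liam and Carol between them cover only {19, 25} — a naked pair. Remove those values from Jack, Priya.
So Jack = 12.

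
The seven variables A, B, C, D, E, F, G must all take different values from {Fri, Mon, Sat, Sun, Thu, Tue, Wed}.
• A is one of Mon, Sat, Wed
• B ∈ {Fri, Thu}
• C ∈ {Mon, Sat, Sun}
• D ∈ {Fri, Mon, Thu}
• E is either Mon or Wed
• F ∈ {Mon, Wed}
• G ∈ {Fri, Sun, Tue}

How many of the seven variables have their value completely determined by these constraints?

3

The 7 variables draw from only 7 values {Fri, Mon, Sat, Sun, Thu, Tue, Wed}, so each is used; only G can be Tue, hence G = Tue.
The 6 still-open variables draw from only 6 values {Fri, Mon, Sat, Sun, Thu, Wed}, so each is used; only C can be Sun, hence C = Sun.
Among the 5 still-open variables, Sat fits only A (and all 5 values in {Fri, Mon, Sat, Thu, Wed} must be used), so A = Sat.
E and F share exactly the 2 values {Mon, Wed}; by pigeonhole those values go to them, so strike Mon, Wed from D.
Determined: A=Sat, C=Sun, G=Tue. The other variables each still have more than one consistent value. That makes 3.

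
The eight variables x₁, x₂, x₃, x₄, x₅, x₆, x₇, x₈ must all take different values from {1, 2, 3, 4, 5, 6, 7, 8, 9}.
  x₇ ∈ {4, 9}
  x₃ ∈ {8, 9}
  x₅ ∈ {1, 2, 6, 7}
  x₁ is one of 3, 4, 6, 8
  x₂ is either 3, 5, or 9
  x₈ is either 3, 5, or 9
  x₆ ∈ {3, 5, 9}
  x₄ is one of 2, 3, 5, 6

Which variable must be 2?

x₄

The 3 variables x₂, x₆, x₈ are confined to {3, 5, 9}, which locks those values in; drop them from x₁, x₃, x₄, x₇.
x₃ must be 8 (only option left). So x₁ can't be 8.
x₇ has just one choice, so x₇ = 4. Remove 4 from x₁.
That leaves x₁ = 6. Eliminate 6 elsewhere: x₄, x₅.
So 2 goes to x₄.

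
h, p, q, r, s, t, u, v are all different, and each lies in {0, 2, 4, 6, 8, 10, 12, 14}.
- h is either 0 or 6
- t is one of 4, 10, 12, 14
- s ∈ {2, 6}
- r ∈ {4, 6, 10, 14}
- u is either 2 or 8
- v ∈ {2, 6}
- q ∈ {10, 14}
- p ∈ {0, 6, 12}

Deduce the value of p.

The 8 variables draw from only 8 values {0, 2, 4, 6, 8, 10, 12, 14}, so each is used; only u can be 8, hence u = 8.
s and v share exactly the 2 values {2, 6}; by pigeonhole those values go to them, so strike 2, 6 from h, p, r.
h must be 0 (only option left). Strike 0 from p.
So p = 12.

12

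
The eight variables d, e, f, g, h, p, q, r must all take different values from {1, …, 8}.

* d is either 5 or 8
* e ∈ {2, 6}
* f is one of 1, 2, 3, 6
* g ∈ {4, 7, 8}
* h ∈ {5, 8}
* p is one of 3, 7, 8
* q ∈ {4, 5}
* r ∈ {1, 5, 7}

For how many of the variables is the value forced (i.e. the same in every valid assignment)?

4

The 2 variables d and h are confined to {5, 8}, which locks those values in; drop them from g, p, q, r.
q has just one choice, so q = 4. Strike 4 from g.
g's domain is down to {7}, so g = 7. Eliminate 7 elsewhere: p, r.
p's domain is down to {3}, so p = 3. So f can't be 3.
That leaves r = 1. Eliminate 1 elsewhere: f.
Determined: g=7, p=3, q=4, r=1. The other variables each still have more than one consistent value. That makes 4.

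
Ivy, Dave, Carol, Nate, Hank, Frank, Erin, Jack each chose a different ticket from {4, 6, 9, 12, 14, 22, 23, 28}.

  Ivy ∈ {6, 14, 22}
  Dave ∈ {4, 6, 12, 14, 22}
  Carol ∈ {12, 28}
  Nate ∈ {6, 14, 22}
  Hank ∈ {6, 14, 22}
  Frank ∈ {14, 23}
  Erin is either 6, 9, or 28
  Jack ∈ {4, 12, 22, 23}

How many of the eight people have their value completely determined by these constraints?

3

The 8 variables together cover exactly {4, 6, 9, 12, 14, 22, 23, 28} — 8 values for 8 variables — and 9 appears only in Erin's list, so Erin = 9.
The 7 still-open variables together cover exactly {4, 6, 12, 14, 22, 23, 28} — 7 values for 7 variables — and 28 appears only in Carol's list, so Carol = 28.
Ivy, Nate, Hank between them cover only {6, 14, 22} — a naked triple. Remove those values from Dave, Frank, Jack.
Frank must be 23 (only option left). Remove 23 from Jack.
Determined: Carol=28, Frank=23, Erin=9. The other people each still have more than one consistent value. That makes 3.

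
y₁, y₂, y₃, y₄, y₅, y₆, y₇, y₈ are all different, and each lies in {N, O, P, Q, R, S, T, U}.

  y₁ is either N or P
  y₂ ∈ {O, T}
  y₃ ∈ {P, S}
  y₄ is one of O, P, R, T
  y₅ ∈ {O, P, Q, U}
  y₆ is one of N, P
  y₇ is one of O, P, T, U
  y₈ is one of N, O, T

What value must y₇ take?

Among the 8 variables, Q fits only y₅ (and all 8 values in {N, O, P, Q, R, S, T, U} must be used), so y₅ = Q.
The 7 still-open variables draw from only 7 values {N, O, P, R, S, T, U}, so each is used; only y₄ can be R, hence y₄ = R.
Among the 6 still-open variables, S fits only y₃ (and all 6 values in {N, O, P, S, T, U} must be used), so y₃ = S.
The 5 still-open variables draw from only 5 values {N, O, P, T, U}, so each is used; only y₇ can be U, hence y₇ = U.

U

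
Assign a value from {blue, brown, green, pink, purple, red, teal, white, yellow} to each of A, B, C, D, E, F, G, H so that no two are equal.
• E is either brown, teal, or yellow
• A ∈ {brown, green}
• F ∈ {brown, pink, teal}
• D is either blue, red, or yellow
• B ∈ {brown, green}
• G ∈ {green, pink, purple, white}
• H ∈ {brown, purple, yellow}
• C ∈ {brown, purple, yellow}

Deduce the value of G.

A and B share exactly the 2 values {brown, green}; by pigeonhole those values go to them, so strike brown, green from C, E, F, G, H.
C and H share exactly the 2 values {purple, yellow}; by pigeonhole those values go to them, so strike purple, yellow from D, E, G.
E's domain is down to {teal}, so E = teal. Strike teal from F.
F must be pink (only option left). Eliminate pink elsewhere: G.
So G = white.

white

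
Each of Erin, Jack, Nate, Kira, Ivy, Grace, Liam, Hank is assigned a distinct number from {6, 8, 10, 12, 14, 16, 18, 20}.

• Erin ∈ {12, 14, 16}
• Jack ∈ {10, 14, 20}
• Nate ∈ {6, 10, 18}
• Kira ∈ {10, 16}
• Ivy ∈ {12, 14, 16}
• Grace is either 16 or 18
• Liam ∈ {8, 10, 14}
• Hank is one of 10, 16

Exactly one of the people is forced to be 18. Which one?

Grace

Among the 8 variables, 6 fits only Nate (and all 8 values in {6, 8, 10, 12, 14, 16, 18, 20} must be used), so Nate = 6.
Among the 7 still-open variables, 8 fits only Liam (and all 7 values in {8, 10, 12, 14, 16, 18, 20} must be used), so Liam = 8.
Among the 6 still-open variables, 18 fits only Grace (and all 6 values in {10, 12, 14, 16, 18, 20} must be used), so Grace = 18.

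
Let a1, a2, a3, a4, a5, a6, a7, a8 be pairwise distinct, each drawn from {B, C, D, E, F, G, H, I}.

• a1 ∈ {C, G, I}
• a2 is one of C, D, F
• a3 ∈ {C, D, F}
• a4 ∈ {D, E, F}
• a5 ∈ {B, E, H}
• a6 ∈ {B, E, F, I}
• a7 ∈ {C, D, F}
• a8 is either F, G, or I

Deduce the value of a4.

Among the 8 variables, H fits only a5 (and all 8 values in {B, C, D, E, F, G, H, I} must be used), so a5 = H.
Among the 7 still-open variables, B fits only a6 (and all 7 values in {B, C, D, E, F, G, I} must be used), so a6 = B.
The 6 still-open variables draw from only 6 values {C, D, E, F, G, I}, so each is used; only a4 can be E, hence a4 = E.

E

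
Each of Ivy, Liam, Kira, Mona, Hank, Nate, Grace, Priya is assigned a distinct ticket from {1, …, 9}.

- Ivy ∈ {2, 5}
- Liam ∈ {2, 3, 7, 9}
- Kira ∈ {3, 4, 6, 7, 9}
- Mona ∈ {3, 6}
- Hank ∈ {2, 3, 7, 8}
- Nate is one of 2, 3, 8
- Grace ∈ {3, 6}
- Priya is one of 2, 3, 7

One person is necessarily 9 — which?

Liam

The 8 variables draw from only 8 values {2, 3, 4, 5, 6, 7, 8, 9}, so each is used; only Kira can be 4, hence Kira = 4.
The 7 still-open variables together cover exactly {2, 3, 5, 6, 7, 8, 9} — 7 values for 7 variables — and 5 appears only in Ivy's list, so Ivy = 5.
The 6 still-open variables together cover exactly {2, 3, 6, 7, 8, 9} — 6 values for 6 variables — and 9 appears only in Liam's list, so Liam = 9.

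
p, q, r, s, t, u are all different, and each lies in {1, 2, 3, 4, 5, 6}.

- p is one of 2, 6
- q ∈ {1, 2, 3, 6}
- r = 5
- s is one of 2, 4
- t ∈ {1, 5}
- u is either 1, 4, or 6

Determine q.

r has just one choice, so r = 5. Eliminate 5 elsewhere: t.
t must be 1 (only option left). Remove 1 from q, u.
Among the 4 still-open variables, 3 fits only q (and all 4 values in {2, 3, 4, 6} must be used), so q = 3.

3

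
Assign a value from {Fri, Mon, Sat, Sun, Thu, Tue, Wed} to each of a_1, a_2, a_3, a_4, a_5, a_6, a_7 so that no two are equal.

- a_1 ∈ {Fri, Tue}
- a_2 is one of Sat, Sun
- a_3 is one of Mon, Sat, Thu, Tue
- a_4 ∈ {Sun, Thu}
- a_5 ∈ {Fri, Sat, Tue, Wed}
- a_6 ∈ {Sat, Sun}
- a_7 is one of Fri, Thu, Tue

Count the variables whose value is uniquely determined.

The 7 variables together cover exactly {Fri, Mon, Sat, Sun, Thu, Tue, Wed} — 7 values for 7 variables — and Mon appears only in a_3's list, so a_3 = Mon.
The 6 still-open variables together cover exactly {Fri, Sat, Sun, Thu, Tue, Wed} — 6 values for 6 variables — and Wed appears only in a_5's list, so a_5 = Wed.
a_2 and a_6 between them cover only {Sat, Sun} — a naked pair. Remove those values from a_4.
a_4 must be Thu (only option left). Strike Thu from a_7.
Determined: a_3=Mon, a_4=Thu, a_5=Wed. The other variables each still have more than one consistent value. That makes 3.

3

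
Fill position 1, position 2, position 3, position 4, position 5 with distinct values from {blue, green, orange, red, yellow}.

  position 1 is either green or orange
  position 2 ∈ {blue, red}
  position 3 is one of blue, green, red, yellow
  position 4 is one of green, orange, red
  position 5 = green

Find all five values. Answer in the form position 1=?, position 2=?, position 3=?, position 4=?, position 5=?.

position 1=orange, position 2=blue, position 3=yellow, position 4=red, position 5=green

position 5's domain is down to {green}, so position 5 = green. So position 1, position 3, position 4 can't be green.
position 1's domain is down to {orange}, so position 1 = orange. Remove orange from position 4.
position 4's domain is down to {red}, so position 4 = red. Remove red from position 2, position 3.
position 2 must be blue (only option left). Strike blue from position 3.
position 3 must be yellow (only option left).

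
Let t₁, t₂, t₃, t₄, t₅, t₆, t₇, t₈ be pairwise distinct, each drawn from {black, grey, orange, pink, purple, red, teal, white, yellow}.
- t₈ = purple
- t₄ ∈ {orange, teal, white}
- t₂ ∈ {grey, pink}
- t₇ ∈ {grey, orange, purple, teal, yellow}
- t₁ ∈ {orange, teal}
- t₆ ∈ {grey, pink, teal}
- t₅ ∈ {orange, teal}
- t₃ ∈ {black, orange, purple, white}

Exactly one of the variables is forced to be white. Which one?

t₈ has just one choice, so t₈ = purple. Eliminate purple elsewhere: t₃, t₇.
Among the 7 still-open variables, black fits only t₃ (and all 7 values in {black, grey, orange, pink, teal, white, yellow} must be used), so t₃ = black.
Among the 6 still-open variables, white fits only t₄ (and all 6 values in {grey, orange, pink, teal, white, yellow} must be used), so t₄ = white.

t₄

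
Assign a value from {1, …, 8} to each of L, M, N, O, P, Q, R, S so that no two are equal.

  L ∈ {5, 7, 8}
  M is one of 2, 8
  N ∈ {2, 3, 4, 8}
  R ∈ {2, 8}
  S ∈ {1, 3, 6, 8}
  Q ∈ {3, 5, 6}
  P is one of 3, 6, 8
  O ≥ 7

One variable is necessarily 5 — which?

L

Among the 8 variables, 1 fits only S (and all 8 values in {1, 2, 3, 4, 5, 6, 7, 8} must be used), so S = 1.
The 7 still-open variables together cover exactly {2, 3, 4, 5, 6, 7, 8} — 7 values for 7 variables — and 4 appears only in N's list, so N = 4.
The 2 variables M and R are confined to {2, 8}, which locks those values in; drop them from L, O, P.
That leaves O = 7. Strike 7 from L.
So 5 goes to L.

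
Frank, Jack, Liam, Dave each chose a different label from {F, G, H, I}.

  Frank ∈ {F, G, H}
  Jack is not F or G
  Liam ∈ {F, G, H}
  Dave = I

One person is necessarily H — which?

Dave has just one choice, so Dave = I. Eliminate I elsewhere: Jack.
So H goes to Jack.

Jack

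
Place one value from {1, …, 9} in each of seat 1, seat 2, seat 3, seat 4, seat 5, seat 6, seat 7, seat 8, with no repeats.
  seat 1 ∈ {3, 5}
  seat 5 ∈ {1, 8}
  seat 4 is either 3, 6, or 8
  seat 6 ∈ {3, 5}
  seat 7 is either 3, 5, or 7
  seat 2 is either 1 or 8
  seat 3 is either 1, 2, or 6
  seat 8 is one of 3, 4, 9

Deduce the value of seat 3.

2

The 2 variables seat 1 and seat 6 are confined to {3, 5}, which locks those values in; drop them from seat 4, seat 7, seat 8.
seat 7 has just one choice, so seat 7 = 7.
seat 2 and seat 5 between them cover only {1, 8} — a naked pair. Remove those values from seat 3, seat 4.
That leaves seat 4 = 6. Remove 6 from seat 3.
So seat 3 = 2.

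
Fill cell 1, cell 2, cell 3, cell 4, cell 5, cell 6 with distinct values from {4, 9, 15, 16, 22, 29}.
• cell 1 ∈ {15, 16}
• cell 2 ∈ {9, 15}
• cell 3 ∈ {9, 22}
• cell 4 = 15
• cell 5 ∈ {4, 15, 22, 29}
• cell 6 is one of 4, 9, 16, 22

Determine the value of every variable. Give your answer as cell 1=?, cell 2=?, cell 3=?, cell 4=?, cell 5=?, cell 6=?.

cell 1=16, cell 2=9, cell 3=22, cell 4=15, cell 5=29, cell 6=4

cell 4's domain is down to {15}, so cell 4 = 15. Remove 15 from cell 1, cell 2, cell 5.
cell 1 has just one choice, so cell 1 = 16. Strike 16 from cell 6.
cell 2 must be 9 (only option left). Eliminate 9 elsewhere: cell 3, cell 6.
That leaves cell 3 = 22. Remove 22 from cell 5, cell 6.
cell 6 must be 4 (only option left). Strike 4 from cell 5.
cell 5's domain is down to {29}, so cell 5 = 29.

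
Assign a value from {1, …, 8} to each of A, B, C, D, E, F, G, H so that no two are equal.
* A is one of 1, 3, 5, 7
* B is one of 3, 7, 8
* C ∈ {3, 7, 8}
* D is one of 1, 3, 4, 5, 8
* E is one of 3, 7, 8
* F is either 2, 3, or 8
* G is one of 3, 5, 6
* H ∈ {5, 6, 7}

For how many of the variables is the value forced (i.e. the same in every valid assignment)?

The 8 variables draw from only 8 values {1, 2, 3, 4, 5, 6, 7, 8}, so each is used; only F can be 2, hence F = 2.
The 7 still-open variables together cover exactly {1, 3, 4, 5, 6, 7, 8} — 7 values for 7 variables — and 4 appears only in D's list, so D = 4.
The 6 still-open variables together cover exactly {1, 3, 5, 6, 7, 8} — 6 values for 6 variables — and 1 appears only in A's list, so A = 1.
B, C, E share exactly the 3 values {3, 7, 8}; by pigeonhole those values go to them, so strike 3, 7, 8 from G, H.
Determined: A=1, D=4, F=2. The other variables each still have more than one consistent value. That makes 3.

3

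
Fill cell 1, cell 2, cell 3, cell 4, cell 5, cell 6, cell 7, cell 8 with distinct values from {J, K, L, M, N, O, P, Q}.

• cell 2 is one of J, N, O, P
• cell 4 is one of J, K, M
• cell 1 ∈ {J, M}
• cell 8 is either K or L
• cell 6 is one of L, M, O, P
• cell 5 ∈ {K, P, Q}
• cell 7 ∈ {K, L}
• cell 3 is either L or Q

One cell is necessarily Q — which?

cell 3

The 8 variables together cover exactly {J, K, L, M, N, O, P, Q} — 8 values for 8 variables — and N appears only in cell 2's list, so cell 2 = N.
The 7 still-open variables together cover exactly {J, K, L, M, O, P, Q} — 7 values for 7 variables — and O appears only in cell 6's list, so cell 6 = O.
The 6 still-open variables draw from only 6 values {J, K, L, M, P, Q}, so each is used; only cell 5 can be P, hence cell 5 = P.
Among the 5 still-open variables, Q fits only cell 3 (and all 5 values in {J, K, L, M, Q} must be used), so cell 3 = Q.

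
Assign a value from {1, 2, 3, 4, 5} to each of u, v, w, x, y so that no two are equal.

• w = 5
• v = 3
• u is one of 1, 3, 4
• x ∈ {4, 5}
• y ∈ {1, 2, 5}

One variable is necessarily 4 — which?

v has just one choice, so v = 3. Eliminate 3 elsewhere: u.
w has just one choice, so w = 5. Remove 5 from x, y.
So 4 goes to x.

x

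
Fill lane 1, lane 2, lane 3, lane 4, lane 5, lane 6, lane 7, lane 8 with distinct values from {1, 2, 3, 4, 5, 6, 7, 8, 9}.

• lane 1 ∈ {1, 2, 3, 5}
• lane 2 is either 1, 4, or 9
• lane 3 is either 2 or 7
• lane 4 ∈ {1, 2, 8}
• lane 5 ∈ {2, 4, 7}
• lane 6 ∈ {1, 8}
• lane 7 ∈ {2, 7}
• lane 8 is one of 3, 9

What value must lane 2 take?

The 8 variables draw from only 8 values {1, 2, 3, 4, 5, 7, 8, 9}, so each is used; only lane 1 can be 5, hence lane 1 = 5.
The 7 still-open variables draw from only 7 values {1, 2, 3, 4, 7, 8, 9}, so each is used; only lane 8 can be 3, hence lane 8 = 3.
The 6 still-open variables draw from only 6 values {1, 2, 4, 7, 8, 9}, so each is used; only lane 2 can be 9, hence lane 2 = 9.

9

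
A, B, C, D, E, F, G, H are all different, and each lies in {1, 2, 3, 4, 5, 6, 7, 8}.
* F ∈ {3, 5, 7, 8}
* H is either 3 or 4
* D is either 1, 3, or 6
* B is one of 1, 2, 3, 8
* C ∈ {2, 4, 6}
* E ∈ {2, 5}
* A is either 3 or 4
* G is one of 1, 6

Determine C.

2

The 8 variables draw from only 8 values {1, 2, 3, 4, 5, 6, 7, 8}, so each is used; only F can be 7, hence F = 7.
Among the 7 still-open variables, 5 fits only E (and all 7 values in {1, 2, 3, 4, 5, 6, 8} must be used), so E = 5.
The 6 still-open variables together cover exactly {1, 2, 3, 4, 6, 8} — 6 values for 6 variables — and 8 appears only in B's list, so B = 8.
The 5 still-open variables together cover exactly {1, 2, 3, 4, 6} — 5 values for 5 variables — and 2 appears only in C's list, so C = 2.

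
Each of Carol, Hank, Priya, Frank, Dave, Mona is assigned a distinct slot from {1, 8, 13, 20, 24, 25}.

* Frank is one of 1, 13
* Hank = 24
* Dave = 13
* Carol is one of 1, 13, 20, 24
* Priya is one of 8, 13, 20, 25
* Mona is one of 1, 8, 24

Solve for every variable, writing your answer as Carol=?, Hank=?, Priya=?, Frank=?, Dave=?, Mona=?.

Carol=20, Hank=24, Priya=25, Frank=1, Dave=13, Mona=8

Hank has just one choice, so Hank = 24. Remove 24 from Carol, Mona.
Dave has just one choice, so Dave = 13. So Carol, Priya, Frank can't be 13.
Frank's domain is down to {1}, so Frank = 1. Strike 1 from Carol, Mona.
That leaves Mona = 8. So Priya can't be 8.
Carol has just one choice, so Carol = 20. Strike 20 from Priya.
That leaves Priya = 25.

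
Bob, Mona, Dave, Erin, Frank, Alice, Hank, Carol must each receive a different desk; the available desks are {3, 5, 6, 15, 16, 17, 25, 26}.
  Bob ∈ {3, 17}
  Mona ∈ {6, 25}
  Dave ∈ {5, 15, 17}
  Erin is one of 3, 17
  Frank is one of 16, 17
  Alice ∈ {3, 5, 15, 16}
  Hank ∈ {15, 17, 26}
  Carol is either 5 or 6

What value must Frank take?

Among the 8 variables, 25 fits only Mona (and all 8 values in {3, 5, 6, 15, 16, 17, 25, 26} must be used), so Mona = 25.
Among the 7 still-open variables, 6 fits only Carol (and all 7 values in {3, 5, 6, 15, 16, 17, 26} must be used), so Carol = 6.
The 6 still-open variables draw from only 6 values {3, 5, 15, 16, 17, 26}, so each is used; only Hank can be 26, hence Hank = 26.
Bob and Erin between them cover only {3, 17} — a naked pair. Remove those values from Dave, Frank, Alice.
So Frank = 16.

16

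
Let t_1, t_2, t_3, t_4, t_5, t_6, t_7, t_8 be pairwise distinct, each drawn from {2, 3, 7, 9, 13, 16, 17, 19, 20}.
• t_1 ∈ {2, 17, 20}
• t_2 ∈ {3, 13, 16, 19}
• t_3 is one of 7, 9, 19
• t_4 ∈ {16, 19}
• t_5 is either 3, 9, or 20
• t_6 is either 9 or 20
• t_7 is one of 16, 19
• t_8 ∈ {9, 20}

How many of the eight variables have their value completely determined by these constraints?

3

t_4 and t_7 share exactly the 2 values {16, 19}; by pigeonhole those values go to them, so strike 16, 19 from t_2, t_3.
t_6 and t_8 between them cover only {9, 20} — a naked pair. Remove those values from t_1, t_3, t_5.
t_3 must be 7 (only option left).
t_5 must be 3 (only option left). Eliminate 3 elsewhere: t_2.
t_2 has just one choice, so t_2 = 13.
Determined: t_2=13, t_3=7, t_5=3. The other variables each still have more than one consistent value. That makes 3.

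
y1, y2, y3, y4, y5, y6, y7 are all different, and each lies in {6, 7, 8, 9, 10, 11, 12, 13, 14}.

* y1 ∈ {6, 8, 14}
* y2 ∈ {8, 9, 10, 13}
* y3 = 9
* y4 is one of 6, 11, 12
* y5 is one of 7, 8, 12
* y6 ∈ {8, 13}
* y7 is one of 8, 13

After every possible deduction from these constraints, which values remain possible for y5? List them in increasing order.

y3 has just one choice, so y3 = 9. Eliminate 9 elsewhere: y2.
y6 and y7 share exactly the 2 values {8, 13}; by pigeonhole those values go to them, so strike 8, 13 from y1, y2, y5.
y2 has just one choice, so y2 = 10.
No further eliminations apply; y5 can still be any of 7, 12.

7, 12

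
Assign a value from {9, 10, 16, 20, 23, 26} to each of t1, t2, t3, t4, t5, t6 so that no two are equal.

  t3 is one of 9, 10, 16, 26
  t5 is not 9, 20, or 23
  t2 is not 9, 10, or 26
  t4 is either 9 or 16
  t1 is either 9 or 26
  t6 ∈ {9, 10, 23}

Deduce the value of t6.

23

Among the 6 variables, 20 fits only t2 (and all 6 values in {9, 10, 16, 20, 23, 26} must be used), so t2 = 20.
The 5 still-open variables together cover exactly {9, 10, 16, 23, 26} — 5 values for 5 variables — and 23 appears only in t6's list, so t6 = 23.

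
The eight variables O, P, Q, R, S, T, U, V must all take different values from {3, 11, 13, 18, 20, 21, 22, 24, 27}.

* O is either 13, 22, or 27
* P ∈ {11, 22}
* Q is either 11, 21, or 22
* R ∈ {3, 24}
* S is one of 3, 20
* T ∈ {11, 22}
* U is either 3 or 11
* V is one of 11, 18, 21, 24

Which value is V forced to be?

P and T share exactly the 2 values {11, 22}; by pigeonhole those values go to them, so strike 11, 22 from O, Q, U, V.
Q must be 21 (only option left). Remove 21 from V.
U's domain is down to {3}, so U = 3. Remove 3 from R, S.
R's domain is down to {24}, so R = 24. So V can't be 24.
So V = 18.

18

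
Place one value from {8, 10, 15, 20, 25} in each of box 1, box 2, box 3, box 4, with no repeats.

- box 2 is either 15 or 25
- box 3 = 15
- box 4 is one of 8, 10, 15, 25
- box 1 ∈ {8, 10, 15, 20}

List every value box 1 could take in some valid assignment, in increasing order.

8, 10, 20

box 3 must be 15 (only option left). Strike 15 from box 1, box 2, box 4.
box 2's domain is down to {25}, so box 2 = 25. Eliminate 25 elsewhere: box 4.
No further eliminations apply; box 1 can still be any of 8, 10, 20.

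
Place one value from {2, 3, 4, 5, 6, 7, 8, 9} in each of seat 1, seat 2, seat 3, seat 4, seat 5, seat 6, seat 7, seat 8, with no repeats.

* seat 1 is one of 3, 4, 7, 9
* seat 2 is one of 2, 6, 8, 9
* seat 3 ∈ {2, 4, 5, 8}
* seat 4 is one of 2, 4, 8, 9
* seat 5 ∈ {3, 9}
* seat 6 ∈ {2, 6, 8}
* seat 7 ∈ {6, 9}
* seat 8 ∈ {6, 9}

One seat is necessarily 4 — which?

The 8 variables draw from only 8 values {2, 3, 4, 5, 6, 7, 8, 9}, so each is used; only seat 3 can be 5, hence seat 3 = 5.
Among the 7 still-open variables, 7 fits only seat 1 (and all 7 values in {2, 3, 4, 6, 7, 8, 9} must be used), so seat 1 = 7.
Among the 6 still-open variables, 3 fits only seat 5 (and all 6 values in {2, 3, 4, 6, 8, 9} must be used), so seat 5 = 3.
The 5 still-open variables draw from only 5 values {2, 4, 6, 8, 9}, so each is used; only seat 4 can be 4, hence seat 4 = 4.

seat 4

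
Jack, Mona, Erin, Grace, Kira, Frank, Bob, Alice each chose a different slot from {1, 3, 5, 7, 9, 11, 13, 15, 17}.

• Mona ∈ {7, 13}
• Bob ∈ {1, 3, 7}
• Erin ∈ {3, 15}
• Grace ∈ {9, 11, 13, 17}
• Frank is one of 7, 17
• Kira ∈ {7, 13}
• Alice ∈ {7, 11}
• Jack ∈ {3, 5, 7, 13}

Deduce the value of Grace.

9

Mona and Kira between them cover only {7, 13} — a naked pair. Remove those values from Jack, Grace, Frank, Bob, Alice.
Frank's domain is down to {17}, so Frank = 17. Eliminate 17 elsewhere: Grace.
Alice has just one choice, so Alice = 11. Eliminate 11 elsewhere: Grace.
So Grace = 9.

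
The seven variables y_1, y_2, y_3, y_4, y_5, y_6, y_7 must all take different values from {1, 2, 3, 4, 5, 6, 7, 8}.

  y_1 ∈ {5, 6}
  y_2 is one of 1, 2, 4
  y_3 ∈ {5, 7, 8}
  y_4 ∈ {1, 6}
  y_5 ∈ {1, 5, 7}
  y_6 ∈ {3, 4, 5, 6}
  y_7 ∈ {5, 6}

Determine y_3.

y_1 and y_7 between them cover only {5, 6} — a naked pair. Remove those values from y_3, y_4, y_5, y_6.
y_4 has just one choice, so y_4 = 1. So y_2, y_5 can't be 1.
y_5 has just one choice, so y_5 = 7. Eliminate 7 elsewhere: y_3.
So y_3 = 8.

8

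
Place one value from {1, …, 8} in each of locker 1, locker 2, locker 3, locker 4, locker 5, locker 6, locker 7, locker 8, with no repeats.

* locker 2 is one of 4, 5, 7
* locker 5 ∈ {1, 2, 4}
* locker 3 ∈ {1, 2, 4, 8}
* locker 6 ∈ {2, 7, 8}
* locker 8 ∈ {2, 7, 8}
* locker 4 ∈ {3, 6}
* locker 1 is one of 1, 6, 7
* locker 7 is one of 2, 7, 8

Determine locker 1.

The 8 variables together cover exactly {1, 2, 3, 4, 5, 6, 7, 8} — 8 values for 8 variables — and 3 appears only in locker 4's list, so locker 4 = 3.
Among the 7 still-open variables, 5 fits only locker 2 (and all 7 values in {1, 2, 4, 5, 6, 7, 8} must be used), so locker 2 = 5.
The 6 still-open variables draw from only 6 values {1, 2, 4, 6, 7, 8}, so each is used; only locker 1 can be 6, hence locker 1 = 6.

6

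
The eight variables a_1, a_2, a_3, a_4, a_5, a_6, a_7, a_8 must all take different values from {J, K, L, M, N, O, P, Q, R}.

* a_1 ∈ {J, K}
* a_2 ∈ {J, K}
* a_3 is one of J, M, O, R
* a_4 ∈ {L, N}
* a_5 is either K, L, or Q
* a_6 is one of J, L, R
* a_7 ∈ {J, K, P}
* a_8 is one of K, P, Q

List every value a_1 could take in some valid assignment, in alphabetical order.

J, K

The 2 variables a_1 and a_2 are confined to {J, K}, which locks those values in; drop them from a_3, a_5, a_6, a_7, a_8.
a_7's domain is down to {P}, so a_7 = P. So a_8 can't be P.
That leaves a_8 = Q. Strike Q from a_5.
a_5's domain is down to {L}, so a_5 = L. Eliminate L elsewhere: a_4, a_6.
That leaves a_6 = R. So a_3 can't be R.
a_4 has just one choice, so a_4 = N.
No further eliminations apply; a_1 can still be any of J, K.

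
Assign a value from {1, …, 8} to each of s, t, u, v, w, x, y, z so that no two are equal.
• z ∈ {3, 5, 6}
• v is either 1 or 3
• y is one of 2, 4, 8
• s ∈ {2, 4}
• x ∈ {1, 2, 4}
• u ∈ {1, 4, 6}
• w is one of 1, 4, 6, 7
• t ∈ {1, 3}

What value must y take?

The 8 variables draw from only 8 values {1, 2, 3, 4, 5, 6, 7, 8}, so each is used; only z can be 5, hence z = 5.
The 7 still-open variables together cover exactly {1, 2, 3, 4, 6, 7, 8} — 7 values for 7 variables — and 7 appears only in w's list, so w = 7.
The 6 still-open variables together cover exactly {1, 2, 3, 4, 6, 8} — 6 values for 6 variables — and 6 appears only in u's list, so u = 6.
Among the 5 still-open variables, 8 fits only y (and all 5 values in {1, 2, 3, 4, 8} must be used), so y = 8.

8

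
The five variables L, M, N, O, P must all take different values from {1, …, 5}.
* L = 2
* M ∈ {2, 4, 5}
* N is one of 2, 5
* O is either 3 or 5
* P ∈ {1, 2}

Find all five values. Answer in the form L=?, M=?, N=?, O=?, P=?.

L has just one choice, so L = 2. Strike 2 from M, N, P.
That leaves N = 5. So M, O can't be 5.
That leaves O = 3.
P has just one choice, so P = 1.
That leaves M = 4.

L=2, M=4, N=5, O=3, P=1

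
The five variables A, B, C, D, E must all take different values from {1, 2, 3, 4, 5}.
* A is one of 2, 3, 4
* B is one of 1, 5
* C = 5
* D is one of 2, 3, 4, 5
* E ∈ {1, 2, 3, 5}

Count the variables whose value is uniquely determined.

C's domain is down to {5}, so C = 5. So B, D, E can't be 5.
B's domain is down to {1}, so B = 1. Eliminate 1 elsewhere: E.
Determined: B=1, C=5. The other variables each still have more than one consistent value. That makes 2.

2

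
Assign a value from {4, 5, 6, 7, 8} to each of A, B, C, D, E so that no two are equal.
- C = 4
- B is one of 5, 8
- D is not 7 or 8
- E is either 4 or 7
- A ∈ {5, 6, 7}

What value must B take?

8

C must be 4 (only option left). Eliminate 4 elsewhere: D, E.
E must be 7 (only option left). So A can't be 7.
The 3 still-open variables together cover exactly {5, 6, 8} — 3 values for 3 variables — and 8 appears only in B's list, so B = 8.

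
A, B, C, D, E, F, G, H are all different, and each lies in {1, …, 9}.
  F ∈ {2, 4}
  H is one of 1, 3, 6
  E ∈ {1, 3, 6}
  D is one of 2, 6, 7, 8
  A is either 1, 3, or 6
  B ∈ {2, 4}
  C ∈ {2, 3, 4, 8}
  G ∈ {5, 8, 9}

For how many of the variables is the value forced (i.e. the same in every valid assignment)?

2

The 2 variables B and F are confined to {2, 4}, which locks those values in; drop them from C, D.
The 3 variables A, E, H are confined to {1, 3, 6}, which locks those values in; drop them from C, D.
C must be 8 (only option left). Remove 8 from D, G.
D's domain is down to {7}, so D = 7.
Determined: C=8, D=7. The other variables each still have more than one consistent value. That makes 2.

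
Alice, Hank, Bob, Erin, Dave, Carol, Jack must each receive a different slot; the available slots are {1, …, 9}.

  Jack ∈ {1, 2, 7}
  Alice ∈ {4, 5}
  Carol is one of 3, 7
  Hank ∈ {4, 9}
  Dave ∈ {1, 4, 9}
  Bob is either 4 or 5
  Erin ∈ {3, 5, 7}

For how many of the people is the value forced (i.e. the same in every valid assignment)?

3

The 7 variables together cover exactly {1, 2, 3, 4, 5, 7, 9} — 7 values for 7 variables — and 2 appears only in Jack's list, so Jack = 2.
The 6 still-open variables together cover exactly {1, 3, 4, 5, 7, 9} — 6 values for 6 variables — and 1 appears only in Dave's list, so Dave = 1.
Among the 5 still-open variables, 9 fits only Hank (and all 5 values in {3, 4, 5, 7, 9} must be used), so Hank = 9.
Alice and Bob between them cover only {4, 5} — a naked pair. Remove those values from Erin.
Determined: Hank=9, Dave=1, Jack=2. The other people each still have more than one consistent value. That makes 3.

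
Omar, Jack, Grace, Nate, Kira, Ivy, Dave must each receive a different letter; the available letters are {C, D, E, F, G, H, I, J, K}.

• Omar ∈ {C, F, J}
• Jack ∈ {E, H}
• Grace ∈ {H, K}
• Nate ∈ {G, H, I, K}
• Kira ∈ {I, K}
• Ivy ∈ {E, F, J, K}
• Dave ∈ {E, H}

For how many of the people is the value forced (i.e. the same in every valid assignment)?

Jack and Dave between them cover only {E, H} — a naked pair. Remove those values from Grace, Nate, Ivy.
That leaves Grace = K. Strike K from Nate, Kira, Ivy.
Kira has just one choice, so Kira = I. Strike I from Nate.
Nate has just one choice, so Nate = G.
Determined: Grace=K, Nate=G, Kira=I. The other people each still have more than one consistent value. That makes 3.

3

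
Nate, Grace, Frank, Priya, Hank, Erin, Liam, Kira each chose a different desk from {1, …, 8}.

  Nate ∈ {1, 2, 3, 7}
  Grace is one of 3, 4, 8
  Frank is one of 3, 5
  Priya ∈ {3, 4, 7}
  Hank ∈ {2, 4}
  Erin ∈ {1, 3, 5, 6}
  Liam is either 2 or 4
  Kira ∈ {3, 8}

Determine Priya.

7

Among the 8 variables, 6 fits only Erin (and all 8 values in {1, 2, 3, 4, 5, 6, 7, 8} must be used), so Erin = 6.
The 7 still-open variables draw from only 7 values {1, 2, 3, 4, 5, 7, 8}, so each is used; only Nate can be 1, hence Nate = 1.
The 6 still-open variables draw from only 6 values {2, 3, 4, 5, 7, 8}, so each is used; only Frank can be 5, hence Frank = 5.
The 5 still-open variables draw from only 5 values {2, 3, 4, 7, 8}, so each is used; only Priya can be 7, hence Priya = 7.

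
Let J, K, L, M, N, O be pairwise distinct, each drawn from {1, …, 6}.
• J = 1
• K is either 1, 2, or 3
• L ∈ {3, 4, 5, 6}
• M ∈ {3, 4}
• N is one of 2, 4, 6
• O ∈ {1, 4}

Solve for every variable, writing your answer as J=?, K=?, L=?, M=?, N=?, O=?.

J=1, K=2, L=5, M=3, N=6, O=4

J's domain is down to {1}, so J = 1. Strike 1 from K, O.
O must be 4 (only option left). Remove 4 from L, M, N.
That leaves M = 3. So K, L can't be 3.
K has just one choice, so K = 2. So N can't be 2.
N's domain is down to {6}, so N = 6. So L can't be 6.
L must be 5 (only option left).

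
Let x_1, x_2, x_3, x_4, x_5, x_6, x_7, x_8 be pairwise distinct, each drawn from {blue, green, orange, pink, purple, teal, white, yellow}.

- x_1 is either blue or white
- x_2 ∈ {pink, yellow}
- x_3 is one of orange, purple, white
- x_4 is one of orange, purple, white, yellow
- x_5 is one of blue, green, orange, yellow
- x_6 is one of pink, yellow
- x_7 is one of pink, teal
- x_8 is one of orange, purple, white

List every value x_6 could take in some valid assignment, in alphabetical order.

Among the 8 variables, green fits only x_5 (and all 8 values in {blue, green, orange, pink, purple, teal, white, yellow} must be used), so x_5 = green.
The 7 still-open variables draw from only 7 values {blue, orange, pink, purple, teal, white, yellow}, so each is used; only x_1 can be blue, hence x_1 = blue.
The 6 still-open variables draw from only 6 values {orange, pink, purple, teal, white, yellow}, so each is used; only x_7 can be teal, hence x_7 = teal.
x_2 and x_6 between them cover only {pink, yellow} — a naked pair. Remove those values from x_4.
No further eliminations apply; x_6 can still be any of pink, yellow.

pink, yellow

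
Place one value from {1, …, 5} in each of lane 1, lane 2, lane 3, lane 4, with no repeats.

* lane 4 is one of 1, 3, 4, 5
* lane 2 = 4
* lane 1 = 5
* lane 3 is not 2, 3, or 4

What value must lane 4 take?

lane 1's domain is down to {5}, so lane 1 = 5. Eliminate 5 elsewhere: lane 3, lane 4.
That leaves lane 2 = 4. Eliminate 4 elsewhere: lane 4.
lane 3's domain is down to {1}, so lane 3 = 1. So lane 4 can't be 1.
So lane 4 = 3.

3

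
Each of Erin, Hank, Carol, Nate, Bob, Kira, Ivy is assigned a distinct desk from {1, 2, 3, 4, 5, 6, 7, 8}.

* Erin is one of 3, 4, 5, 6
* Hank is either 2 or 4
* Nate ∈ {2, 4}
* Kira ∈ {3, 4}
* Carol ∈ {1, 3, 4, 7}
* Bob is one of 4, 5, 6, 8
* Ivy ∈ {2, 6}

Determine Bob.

8

Hank and Nate between them cover only {2, 4} — a naked pair. Remove those values from Erin, Carol, Bob, Kira, Ivy.
Kira must be 3 (only option left). Remove 3 from Erin, Carol.
Ivy must be 6 (only option left). Remove 6 from Erin, Bob.
Erin must be 5 (only option left). So Bob can't be 5.
So Bob = 8.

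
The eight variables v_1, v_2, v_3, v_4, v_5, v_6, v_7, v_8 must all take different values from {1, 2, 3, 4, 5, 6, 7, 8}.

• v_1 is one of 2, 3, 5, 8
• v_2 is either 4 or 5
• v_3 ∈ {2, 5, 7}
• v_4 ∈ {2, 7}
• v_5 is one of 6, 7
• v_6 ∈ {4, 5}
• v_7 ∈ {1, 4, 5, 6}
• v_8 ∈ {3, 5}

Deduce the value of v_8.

Among the 8 variables, 1 fits only v_7 (and all 8 values in {1, 2, 3, 4, 5, 6, 7, 8} must be used), so v_7 = 1.
The 7 still-open variables together cover exactly {2, 3, 4, 5, 6, 7, 8} — 7 values for 7 variables — and 6 appears only in v_5's list, so v_5 = 6.
The 6 still-open variables draw from only 6 values {2, 3, 4, 5, 7, 8}, so each is used; only v_1 can be 8, hence v_1 = 8.
Among the 5 still-open variables, 3 fits only v_8 (and all 5 values in {2, 3, 4, 5, 7} must be used), so v_8 = 3.

3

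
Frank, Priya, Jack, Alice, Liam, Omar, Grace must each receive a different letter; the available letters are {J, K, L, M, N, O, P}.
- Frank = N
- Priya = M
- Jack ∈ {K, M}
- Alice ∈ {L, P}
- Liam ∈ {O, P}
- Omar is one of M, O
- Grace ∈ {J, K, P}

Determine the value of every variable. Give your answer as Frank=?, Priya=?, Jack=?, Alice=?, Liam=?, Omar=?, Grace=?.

Frank has just one choice, so Frank = N.
That leaves Priya = M. So Jack, Omar can't be M.
Jack's domain is down to {K}, so Jack = K. Eliminate K elsewhere: Grace.
Omar must be O (only option left). Eliminate O elsewhere: Liam.
Liam must be P (only option left). Strike P from Alice, Grace.
Grace has just one choice, so Grace = J.
Alice must be L (only option left).

Frank=N, Priya=M, Jack=K, Alice=L, Liam=P, Omar=O, Grace=J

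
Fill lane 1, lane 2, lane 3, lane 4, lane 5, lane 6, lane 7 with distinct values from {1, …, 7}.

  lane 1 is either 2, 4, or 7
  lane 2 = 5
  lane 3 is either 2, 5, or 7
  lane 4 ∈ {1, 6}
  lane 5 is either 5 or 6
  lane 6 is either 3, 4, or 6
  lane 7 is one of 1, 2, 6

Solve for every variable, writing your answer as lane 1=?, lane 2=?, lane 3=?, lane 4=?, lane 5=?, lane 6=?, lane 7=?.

lane 1=4, lane 2=5, lane 3=7, lane 4=1, lane 5=6, lane 6=3, lane 7=2

lane 2 must be 5 (only option left). So lane 3, lane 5 can't be 5.
lane 5 must be 6 (only option left). Strike 6 from lane 4, lane 6, lane 7.
lane 4 has just one choice, so lane 4 = 1. Remove 1 from lane 7.
lane 7 must be 2 (only option left). Strike 2 from lane 1, lane 3.
lane 3 has just one choice, so lane 3 = 7. Eliminate 7 elsewhere: lane 1.
lane 1 must be 4 (only option left). Remove 4 from lane 6.
lane 6 must be 3 (only option left).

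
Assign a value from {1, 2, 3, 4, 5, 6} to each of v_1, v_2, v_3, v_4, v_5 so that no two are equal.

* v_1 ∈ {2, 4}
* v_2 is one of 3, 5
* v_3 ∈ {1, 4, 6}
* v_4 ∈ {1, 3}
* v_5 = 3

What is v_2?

5

v_5 must be 3 (only option left). Eliminate 3 elsewhere: v_2, v_4.
So v_2 = 5.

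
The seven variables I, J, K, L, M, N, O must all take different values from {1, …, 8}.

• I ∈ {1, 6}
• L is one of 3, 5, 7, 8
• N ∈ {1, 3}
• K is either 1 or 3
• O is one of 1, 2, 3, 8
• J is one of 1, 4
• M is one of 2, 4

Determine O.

K and N share exactly the 2 values {1, 3}; by pigeonhole those values go to them, so strike 1, 3 from I, J, L, O.
I must be 6 (only option left).
J must be 4 (only option left). Remove 4 from M.
M must be 2 (only option left). Eliminate 2 elsewhere: O.
So O = 8.

8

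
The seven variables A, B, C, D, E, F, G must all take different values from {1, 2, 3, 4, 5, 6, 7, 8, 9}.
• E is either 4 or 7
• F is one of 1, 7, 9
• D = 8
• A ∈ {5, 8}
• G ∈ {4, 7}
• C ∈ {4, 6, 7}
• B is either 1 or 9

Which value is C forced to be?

D's domain is down to {8}, so D = 8. Remove 8 from A.
A must be 5 (only option left).
Among the 5 still-open variables, 6 fits only C (and all 5 values in {1, 4, 6, 7, 9} must be used), so C = 6.

6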